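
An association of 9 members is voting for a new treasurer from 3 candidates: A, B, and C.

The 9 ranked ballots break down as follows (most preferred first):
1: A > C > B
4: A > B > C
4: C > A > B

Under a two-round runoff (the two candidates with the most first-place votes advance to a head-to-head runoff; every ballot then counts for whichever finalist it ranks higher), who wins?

Round 1 first-place votes: A 5, B 0, C 4. A and C advance.
Runoff: A is ranked above C on 5 ballots, C above A on 4.

A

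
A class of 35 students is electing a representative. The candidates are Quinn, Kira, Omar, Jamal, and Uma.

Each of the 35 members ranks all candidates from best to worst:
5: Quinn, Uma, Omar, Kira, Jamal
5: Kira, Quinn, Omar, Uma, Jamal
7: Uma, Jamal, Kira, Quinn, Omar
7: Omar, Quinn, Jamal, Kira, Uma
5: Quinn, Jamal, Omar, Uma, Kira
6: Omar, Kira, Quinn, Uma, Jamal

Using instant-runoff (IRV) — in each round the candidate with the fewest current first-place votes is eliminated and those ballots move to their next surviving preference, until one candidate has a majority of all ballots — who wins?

Quinn

Round 1: Quinn 10, Kira 5, Omar 13, Jamal 0, Uma 7. Jamal eliminated.
Round 2: Quinn 10, Kira 5, Omar 13, Uma 7. Kira eliminated.
Round 3: Quinn 15, Omar 13, Uma 7. Uma eliminated.
Round 4: Quinn 22, Omar 13. Quinn has a majority (≥18).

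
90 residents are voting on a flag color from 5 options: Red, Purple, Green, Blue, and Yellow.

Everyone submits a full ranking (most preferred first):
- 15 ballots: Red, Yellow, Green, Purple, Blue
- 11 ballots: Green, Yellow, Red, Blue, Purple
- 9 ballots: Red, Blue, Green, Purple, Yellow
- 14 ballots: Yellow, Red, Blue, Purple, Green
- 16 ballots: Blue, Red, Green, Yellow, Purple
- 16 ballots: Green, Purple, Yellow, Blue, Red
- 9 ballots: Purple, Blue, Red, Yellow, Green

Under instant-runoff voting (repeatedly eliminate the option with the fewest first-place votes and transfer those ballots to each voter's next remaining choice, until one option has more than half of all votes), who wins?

Red

Round 1: Red 24, Purple 9, Green 27, Blue 16, Yellow 14. Purple eliminated.
Round 2: Red 24, Green 27, Blue 25, Yellow 14. Yellow eliminated.
Round 3: Red 38, Green 27, Blue 25. Blue eliminated.
Round 4: Red 63, Green 27. Red has a majority (≥46).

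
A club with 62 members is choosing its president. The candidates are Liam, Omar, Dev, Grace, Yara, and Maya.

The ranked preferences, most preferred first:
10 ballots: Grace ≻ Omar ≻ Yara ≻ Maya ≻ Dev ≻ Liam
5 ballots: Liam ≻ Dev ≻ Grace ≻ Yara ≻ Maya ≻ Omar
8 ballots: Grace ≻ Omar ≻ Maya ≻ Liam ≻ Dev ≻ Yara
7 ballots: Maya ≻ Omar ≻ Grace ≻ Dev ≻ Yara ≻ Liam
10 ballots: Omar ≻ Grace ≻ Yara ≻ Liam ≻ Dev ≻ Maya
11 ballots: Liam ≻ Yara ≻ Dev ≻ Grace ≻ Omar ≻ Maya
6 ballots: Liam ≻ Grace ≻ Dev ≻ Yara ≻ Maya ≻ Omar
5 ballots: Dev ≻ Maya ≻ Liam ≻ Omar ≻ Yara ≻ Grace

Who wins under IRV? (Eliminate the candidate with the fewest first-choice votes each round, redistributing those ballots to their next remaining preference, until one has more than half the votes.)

Grace

Round 1: Liam 22, Omar 10, Dev 5, Grace 18, Yara 0, Maya 7. Yara eliminated.
Round 2: Liam 22, Omar 10, Dev 5, Grace 18, Maya 7. Dev eliminated.
Round 3: Liam 22, Omar 10, Grace 18, Maya 12. Omar eliminated.
Round 4: Liam 22, Grace 28, Maya 12. Maya eliminated.
Round 5: Liam 27, Grace 35. Grace has a majority (≥32).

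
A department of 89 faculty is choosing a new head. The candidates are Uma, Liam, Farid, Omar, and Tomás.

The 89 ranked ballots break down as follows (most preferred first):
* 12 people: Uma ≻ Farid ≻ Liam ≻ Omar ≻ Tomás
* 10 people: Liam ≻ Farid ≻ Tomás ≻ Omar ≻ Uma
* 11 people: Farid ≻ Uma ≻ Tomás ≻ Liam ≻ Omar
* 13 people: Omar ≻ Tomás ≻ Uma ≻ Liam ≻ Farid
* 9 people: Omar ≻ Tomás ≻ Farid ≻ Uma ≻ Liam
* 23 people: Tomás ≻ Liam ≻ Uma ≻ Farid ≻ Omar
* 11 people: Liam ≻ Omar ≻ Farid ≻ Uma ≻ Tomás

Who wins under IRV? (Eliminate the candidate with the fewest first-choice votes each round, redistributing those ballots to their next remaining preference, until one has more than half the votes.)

Round 1: Uma 12, Liam 21, Farid 11, Omar 22, Tomás 23. Farid eliminated.
Round 2: Uma 23, Liam 21, Omar 22, Tomás 23. Liam eliminated.
Round 3: Uma 23, Omar 33, Tomás 33. Uma eliminated.
Round 4: Omar 45, Tomás 44. Omar has a majority (≥45).

Omar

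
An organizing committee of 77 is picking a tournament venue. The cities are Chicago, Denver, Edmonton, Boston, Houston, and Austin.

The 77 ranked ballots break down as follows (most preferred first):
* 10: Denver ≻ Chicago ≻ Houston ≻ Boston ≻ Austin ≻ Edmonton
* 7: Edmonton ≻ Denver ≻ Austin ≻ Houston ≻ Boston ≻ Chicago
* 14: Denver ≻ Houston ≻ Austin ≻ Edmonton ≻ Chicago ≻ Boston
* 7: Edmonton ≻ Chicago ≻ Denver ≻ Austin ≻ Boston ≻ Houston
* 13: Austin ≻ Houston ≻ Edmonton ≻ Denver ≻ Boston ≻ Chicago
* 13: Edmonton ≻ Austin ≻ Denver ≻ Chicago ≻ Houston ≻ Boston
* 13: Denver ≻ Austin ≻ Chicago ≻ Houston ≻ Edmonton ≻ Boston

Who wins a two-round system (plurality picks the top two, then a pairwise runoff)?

Edmonton

Round 1 first-place votes: Chicago 0, Denver 37, Edmonton 27, Boston 0, Houston 0, Austin 13. Denver and Edmonton advance.
Runoff: Denver is ranked above Edmonton on 37 ballots, Edmonton above Denver on 40.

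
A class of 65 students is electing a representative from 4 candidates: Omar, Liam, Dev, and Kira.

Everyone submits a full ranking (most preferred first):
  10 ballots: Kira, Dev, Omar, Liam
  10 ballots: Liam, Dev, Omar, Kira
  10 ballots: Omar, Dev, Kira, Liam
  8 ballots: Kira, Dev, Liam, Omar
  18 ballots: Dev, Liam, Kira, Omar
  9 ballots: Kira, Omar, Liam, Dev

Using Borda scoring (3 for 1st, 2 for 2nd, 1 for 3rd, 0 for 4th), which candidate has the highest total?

Dev

Omar: 10×1 + 10×1 + 10×3 + 8×0 + 18×0 + 9×2 = 68
Liam: 10×0 + 10×3 + 10×0 + 8×1 + 18×2 + 9×1 = 83
Dev: 10×2 + 10×2 + 10×2 + 8×2 + 18×3 + 9×0 = 130
Kira: 10×3 + 10×0 + 10×1 + 8×3 + 18×1 + 9×3 = 109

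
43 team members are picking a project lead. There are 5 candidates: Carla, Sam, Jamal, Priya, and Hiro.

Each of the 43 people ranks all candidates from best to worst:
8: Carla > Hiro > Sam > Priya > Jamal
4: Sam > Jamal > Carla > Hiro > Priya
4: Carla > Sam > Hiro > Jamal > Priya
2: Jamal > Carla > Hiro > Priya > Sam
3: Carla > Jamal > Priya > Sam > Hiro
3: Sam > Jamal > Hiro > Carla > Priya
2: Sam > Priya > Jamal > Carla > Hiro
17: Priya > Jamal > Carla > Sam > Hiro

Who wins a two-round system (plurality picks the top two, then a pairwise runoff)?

Round 1 first-place votes: Carla 15, Sam 9, Jamal 2, Priya 17, Hiro 0. Priya and Carla advance.
Runoff: Priya is ranked above Carla on 19 ballots, Carla above Priya on 24.

Carla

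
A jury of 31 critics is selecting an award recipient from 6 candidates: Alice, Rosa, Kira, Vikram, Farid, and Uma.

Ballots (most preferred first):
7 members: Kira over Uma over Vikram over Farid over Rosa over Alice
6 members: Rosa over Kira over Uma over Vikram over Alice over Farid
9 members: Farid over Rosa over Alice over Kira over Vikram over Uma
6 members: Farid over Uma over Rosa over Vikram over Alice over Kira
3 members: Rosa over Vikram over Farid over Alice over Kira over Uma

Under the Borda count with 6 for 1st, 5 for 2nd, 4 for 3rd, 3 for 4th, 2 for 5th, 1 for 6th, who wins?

Rosa

Alice: 7×1 + 6×2 + 9×4 + 6×2 + 3×3 = 76
Rosa: 7×2 + 6×6 + 9×5 + 6×4 + 3×6 = 137
Kira: 7×6 + 6×5 + 9×3 + 6×1 + 3×2 = 111
Vikram: 7×4 + 6×3 + 9×2 + 6×3 + 3×5 = 97
Farid: 7×3 + 6×1 + 9×6 + 6×6 + 3×4 = 129
Uma: 7×5 + 6×4 + 9×1 + 6×5 + 3×1 = 101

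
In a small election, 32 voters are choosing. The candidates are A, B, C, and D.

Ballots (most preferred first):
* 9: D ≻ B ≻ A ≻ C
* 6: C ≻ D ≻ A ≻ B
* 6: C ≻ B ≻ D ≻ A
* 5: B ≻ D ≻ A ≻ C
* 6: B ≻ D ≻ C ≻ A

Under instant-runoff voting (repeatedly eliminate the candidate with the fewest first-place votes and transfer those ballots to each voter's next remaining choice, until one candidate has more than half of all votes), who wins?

Round 1: A 0, B 11, C 12, D 9. A eliminated.
Round 2: B 11, C 12, D 9. D eliminated.
Round 3: B 20, C 12. B has a majority (≥17).

B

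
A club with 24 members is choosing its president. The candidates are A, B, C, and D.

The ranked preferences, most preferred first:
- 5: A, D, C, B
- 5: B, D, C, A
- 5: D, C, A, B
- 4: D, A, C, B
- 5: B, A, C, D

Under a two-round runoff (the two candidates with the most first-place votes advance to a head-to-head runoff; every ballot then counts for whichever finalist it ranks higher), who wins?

Round 1 first-place votes: A 5, B 10, C 0, D 9. B and D advance.
Runoff: B is ranked above D on 10 ballots, D above B on 14.

D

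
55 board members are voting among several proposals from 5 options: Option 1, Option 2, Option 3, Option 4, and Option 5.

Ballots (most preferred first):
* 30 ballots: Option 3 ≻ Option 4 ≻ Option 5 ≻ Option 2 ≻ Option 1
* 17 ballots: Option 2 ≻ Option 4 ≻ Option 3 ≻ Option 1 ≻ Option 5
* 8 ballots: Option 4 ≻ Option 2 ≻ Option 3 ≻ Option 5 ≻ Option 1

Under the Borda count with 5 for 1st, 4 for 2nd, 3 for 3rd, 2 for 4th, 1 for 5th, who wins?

Option 1: 30×1 + 17×2 + 8×1 = 72
Option 2: 30×2 + 17×5 + 8×4 = 177
Option 3: 30×5 + 17×3 + 8×3 = 225
Option 4: 30×4 + 17×4 + 8×5 = 228
Option 5: 30×3 + 17×1 + 8×2 = 123

Option 4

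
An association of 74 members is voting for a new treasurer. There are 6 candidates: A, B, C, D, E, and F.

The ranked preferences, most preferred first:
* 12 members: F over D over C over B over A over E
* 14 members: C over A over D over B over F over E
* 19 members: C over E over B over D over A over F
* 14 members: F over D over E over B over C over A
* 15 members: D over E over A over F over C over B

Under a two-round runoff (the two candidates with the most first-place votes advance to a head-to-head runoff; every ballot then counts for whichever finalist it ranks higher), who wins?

F

Round 1 first-place votes: A 0, B 0, C 33, D 15, E 0, F 26. C and F advance.
Runoff: C is ranked above F on 33 ballots, F above C on 41.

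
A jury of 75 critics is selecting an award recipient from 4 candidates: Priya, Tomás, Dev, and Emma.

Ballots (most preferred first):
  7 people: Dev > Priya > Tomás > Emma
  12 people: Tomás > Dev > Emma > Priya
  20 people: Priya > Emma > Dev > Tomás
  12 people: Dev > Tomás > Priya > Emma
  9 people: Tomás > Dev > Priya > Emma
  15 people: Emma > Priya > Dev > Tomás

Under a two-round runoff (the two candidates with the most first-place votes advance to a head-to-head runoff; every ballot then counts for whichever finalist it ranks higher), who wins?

Priya

Round 1 first-place votes: Priya 20, Tomás 21, Dev 19, Emma 15. Tomás and Priya advance.
Runoff: Tomás is ranked above Priya on 33 ballots, Priya above Tomás on 42.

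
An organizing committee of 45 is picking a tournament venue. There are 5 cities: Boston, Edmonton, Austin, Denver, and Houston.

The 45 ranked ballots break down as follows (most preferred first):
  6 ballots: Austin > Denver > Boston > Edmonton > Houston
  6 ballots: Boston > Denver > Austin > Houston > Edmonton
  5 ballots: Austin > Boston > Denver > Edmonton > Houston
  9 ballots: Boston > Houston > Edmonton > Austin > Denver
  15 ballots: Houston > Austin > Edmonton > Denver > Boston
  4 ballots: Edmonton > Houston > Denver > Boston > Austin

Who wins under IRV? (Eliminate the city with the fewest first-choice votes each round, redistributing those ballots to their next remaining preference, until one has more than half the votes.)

Boston

Round 1: Boston 15, Edmonton 4, Austin 11, Denver 0, Houston 15. Denver eliminated.
Round 2: Boston 15, Edmonton 4, Austin 11, Houston 15. Edmonton eliminated.
Round 3: Boston 15, Austin 11, Houston 19. Austin eliminated.
Round 4: Boston 26, Houston 19. Boston has a majority (≥23).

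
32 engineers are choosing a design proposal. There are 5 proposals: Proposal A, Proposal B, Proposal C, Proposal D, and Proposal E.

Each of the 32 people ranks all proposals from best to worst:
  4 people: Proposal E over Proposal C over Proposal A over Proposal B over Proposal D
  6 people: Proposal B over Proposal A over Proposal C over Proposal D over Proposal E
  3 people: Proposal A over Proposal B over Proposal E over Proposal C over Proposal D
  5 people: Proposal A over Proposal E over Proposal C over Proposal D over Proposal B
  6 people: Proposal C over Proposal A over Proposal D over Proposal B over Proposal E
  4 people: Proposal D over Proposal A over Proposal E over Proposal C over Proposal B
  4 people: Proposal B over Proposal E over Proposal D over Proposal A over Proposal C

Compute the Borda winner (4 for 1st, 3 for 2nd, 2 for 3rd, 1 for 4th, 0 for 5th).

Proposal A: 4×2 + 6×3 + 3×4 + 5×4 + 6×3 + 4×3 + 4×1 = 92
Proposal B: 4×1 + 6×4 + 3×3 + 5×0 + 6×1 + 4×0 + 4×4 = 59
Proposal C: 4×3 + 6×2 + 3×1 + 5×2 + 6×4 + 4×1 + 4×0 = 65
Proposal D: 4×0 + 6×1 + 3×0 + 5×1 + 6×2 + 4×4 + 4×2 = 47
Proposal E: 4×4 + 6×0 + 3×2 + 5×3 + 6×0 + 4×2 + 4×3 = 57

Proposal A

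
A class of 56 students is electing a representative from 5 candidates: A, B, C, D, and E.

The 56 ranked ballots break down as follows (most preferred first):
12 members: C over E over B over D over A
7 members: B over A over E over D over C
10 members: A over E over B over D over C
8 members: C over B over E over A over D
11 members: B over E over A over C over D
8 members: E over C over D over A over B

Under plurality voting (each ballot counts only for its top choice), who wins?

C

First-place votes: A 10, B 18, C 20, D 0, E 8.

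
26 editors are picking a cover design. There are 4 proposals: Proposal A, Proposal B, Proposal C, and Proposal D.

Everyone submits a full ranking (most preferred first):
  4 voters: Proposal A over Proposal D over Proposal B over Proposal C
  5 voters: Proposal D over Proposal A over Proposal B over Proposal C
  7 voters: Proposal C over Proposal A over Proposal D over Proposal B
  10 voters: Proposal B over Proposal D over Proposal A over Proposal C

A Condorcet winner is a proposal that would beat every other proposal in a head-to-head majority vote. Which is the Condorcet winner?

Proposal D vs Proposal A: 15–11
Proposal D vs Proposal B: 16–10
Proposal D vs Proposal C: 19–7
Proposal D beats every other proposal.

Proposal D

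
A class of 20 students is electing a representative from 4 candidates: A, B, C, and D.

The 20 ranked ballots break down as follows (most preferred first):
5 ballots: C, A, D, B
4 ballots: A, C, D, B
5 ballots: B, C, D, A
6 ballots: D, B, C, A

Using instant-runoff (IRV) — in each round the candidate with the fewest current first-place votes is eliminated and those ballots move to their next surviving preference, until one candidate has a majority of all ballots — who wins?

Round 1: A 4, B 5, C 5, D 6. A eliminated.
Round 2: B 5, C 9, D 6. B eliminated.
Round 3: C 14, D 6. C has a majority (≥11).

C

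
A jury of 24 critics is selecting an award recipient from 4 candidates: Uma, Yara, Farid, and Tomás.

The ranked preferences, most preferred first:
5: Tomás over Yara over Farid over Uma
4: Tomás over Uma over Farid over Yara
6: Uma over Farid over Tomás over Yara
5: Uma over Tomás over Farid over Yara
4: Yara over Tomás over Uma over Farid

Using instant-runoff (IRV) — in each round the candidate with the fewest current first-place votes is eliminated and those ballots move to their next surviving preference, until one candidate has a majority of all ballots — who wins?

Tomás

Round 1: Uma 11, Yara 4, Farid 0, Tomás 9. Farid eliminated.
Round 2: Uma 11, Yara 4, Tomás 9. Yara eliminated.
Round 3: Uma 11, Tomás 13. Tomás has a majority (≥13).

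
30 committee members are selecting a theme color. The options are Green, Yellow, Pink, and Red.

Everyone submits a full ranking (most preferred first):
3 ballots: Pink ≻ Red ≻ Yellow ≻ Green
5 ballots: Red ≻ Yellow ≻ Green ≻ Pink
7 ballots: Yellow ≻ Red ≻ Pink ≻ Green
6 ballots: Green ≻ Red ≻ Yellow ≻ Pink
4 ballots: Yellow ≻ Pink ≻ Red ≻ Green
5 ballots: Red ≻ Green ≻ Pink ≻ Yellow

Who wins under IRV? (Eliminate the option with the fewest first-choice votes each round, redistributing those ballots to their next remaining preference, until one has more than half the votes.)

Red

Round 1: Green 6, Yellow 11, Pink 3, Red 10. Pink eliminated.
Round 2: Green 6, Yellow 11, Red 13. Green eliminated.
Round 3: Yellow 11, Red 19. Red has a majority (≥16).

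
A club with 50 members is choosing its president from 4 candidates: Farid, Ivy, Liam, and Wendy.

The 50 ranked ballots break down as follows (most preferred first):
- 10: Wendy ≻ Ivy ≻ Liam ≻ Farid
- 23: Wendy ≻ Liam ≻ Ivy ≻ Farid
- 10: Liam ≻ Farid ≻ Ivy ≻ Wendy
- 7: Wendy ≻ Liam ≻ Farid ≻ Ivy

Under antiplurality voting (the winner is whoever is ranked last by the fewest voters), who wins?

Last-place votes: Farid 33, Ivy 7, Liam 0, Wendy 10.

Liam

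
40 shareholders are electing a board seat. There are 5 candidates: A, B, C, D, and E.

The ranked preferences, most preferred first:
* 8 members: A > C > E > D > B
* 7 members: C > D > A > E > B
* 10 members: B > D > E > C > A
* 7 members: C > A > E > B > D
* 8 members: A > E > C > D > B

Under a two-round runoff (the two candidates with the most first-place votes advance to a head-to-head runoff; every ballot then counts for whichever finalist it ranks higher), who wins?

Round 1 first-place votes: A 16, B 10, C 14, D 0, E 0. A and C advance.
Runoff: A is ranked above C on 16 ballots, C above A on 24.

C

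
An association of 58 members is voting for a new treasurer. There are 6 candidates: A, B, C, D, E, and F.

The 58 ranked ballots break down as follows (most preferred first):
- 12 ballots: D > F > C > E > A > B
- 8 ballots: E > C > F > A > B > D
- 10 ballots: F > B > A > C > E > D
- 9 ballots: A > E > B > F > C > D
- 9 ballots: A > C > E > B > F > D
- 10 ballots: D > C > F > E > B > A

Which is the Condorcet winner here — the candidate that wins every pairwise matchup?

F

F vs A: 40–18
F vs B: 40–18
F vs C: 31–27
F vs D: 36–22
F vs E: 32–26
F beats every other candidate.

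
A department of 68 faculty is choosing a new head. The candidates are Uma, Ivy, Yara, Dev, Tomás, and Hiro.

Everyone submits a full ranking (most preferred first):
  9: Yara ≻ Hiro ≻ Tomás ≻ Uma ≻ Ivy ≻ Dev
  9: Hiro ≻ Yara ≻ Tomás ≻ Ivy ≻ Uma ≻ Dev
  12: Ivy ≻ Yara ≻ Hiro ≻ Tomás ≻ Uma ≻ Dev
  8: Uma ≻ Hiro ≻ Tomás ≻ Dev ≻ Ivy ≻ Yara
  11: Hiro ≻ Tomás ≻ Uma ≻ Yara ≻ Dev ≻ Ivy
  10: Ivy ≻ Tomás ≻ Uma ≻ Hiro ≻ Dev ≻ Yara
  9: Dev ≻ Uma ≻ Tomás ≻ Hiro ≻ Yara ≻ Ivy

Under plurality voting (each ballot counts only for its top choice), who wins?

Ivy

First-place votes: Uma 8, Ivy 22, Yara 9, Dev 9, Tomás 0, Hiro 20.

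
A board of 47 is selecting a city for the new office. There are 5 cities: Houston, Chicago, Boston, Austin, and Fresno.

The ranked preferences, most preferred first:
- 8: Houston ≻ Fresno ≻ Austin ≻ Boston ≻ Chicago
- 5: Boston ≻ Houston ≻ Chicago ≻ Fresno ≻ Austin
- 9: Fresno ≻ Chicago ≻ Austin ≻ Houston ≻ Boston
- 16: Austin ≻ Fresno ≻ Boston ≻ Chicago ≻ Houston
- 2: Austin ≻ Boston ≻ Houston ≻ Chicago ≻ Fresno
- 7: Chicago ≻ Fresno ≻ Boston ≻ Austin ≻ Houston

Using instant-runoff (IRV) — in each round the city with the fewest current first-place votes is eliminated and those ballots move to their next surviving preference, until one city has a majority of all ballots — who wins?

Fresno

Round 1: Houston 8, Chicago 7, Boston 5, Austin 18, Fresno 9. Boston eliminated.
Round 2: Houston 13, Chicago 7, Austin 18, Fresno 9. Chicago eliminated.
Round 3: Houston 13, Austin 18, Fresno 16. Houston eliminated.
Round 4: Austin 18, Fresno 29. Fresno has a majority (≥24).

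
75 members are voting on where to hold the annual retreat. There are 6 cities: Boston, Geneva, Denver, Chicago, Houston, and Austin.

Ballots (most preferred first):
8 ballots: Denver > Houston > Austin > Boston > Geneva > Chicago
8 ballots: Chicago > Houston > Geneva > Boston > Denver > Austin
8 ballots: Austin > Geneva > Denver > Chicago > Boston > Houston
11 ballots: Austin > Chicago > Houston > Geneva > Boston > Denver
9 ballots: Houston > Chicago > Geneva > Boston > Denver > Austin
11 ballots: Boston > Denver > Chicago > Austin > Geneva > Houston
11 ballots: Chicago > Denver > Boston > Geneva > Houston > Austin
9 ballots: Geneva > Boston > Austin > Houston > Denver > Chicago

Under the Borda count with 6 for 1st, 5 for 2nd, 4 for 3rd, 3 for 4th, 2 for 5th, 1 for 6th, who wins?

Boston: 8×3 + 8×3 + 8×2 + 11×2 + 9×3 + 11×6 + 11×4 + 9×5 = 268
Geneva: 8×2 + 8×4 + 8×5 + 11×3 + 9×4 + 11×2 + 11×3 + 9×6 = 266
Denver: 8×6 + 8×2 + 8×4 + 11×1 + 9×2 + 11×5 + 11×5 + 9×2 = 253
Chicago: 8×1 + 8×6 + 8×3 + 11×5 + 9×5 + 11×4 + 11×6 + 9×1 = 299
Houston: 8×5 + 8×5 + 8×1 + 11×4 + 9×6 + 11×1 + 11×2 + 9×3 = 246
Austin: 8×4 + 8×1 + 8×6 + 11×6 + 9×1 + 11×3 + 11×1 + 9×4 = 243

Chicago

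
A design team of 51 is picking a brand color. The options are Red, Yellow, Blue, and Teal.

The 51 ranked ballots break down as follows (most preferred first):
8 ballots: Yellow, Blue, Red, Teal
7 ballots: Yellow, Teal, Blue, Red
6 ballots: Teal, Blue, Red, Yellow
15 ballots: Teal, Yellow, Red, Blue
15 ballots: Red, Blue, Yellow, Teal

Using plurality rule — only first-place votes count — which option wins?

First-place votes: Red 15, Yellow 15, Blue 0, Teal 21.

Teal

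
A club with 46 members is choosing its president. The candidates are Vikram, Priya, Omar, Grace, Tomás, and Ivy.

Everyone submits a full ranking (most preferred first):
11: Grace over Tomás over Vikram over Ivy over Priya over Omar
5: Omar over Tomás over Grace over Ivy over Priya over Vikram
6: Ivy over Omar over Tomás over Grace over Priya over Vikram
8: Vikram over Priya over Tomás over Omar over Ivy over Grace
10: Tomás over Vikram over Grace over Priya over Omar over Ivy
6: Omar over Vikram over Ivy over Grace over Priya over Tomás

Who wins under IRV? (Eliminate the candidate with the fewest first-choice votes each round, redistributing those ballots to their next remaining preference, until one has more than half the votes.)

Tomás

Round 1: Vikram 8, Priya 0, Omar 11, Grace 11, Tomás 10, Ivy 6. Priya eliminated.
Round 2: Vikram 8, Omar 11, Grace 11, Tomás 10, Ivy 6. Ivy eliminated.
Round 3: Vikram 8, Omar 17, Grace 11, Tomás 10. Vikram eliminated.
Round 4: Omar 17, Grace 11, Tomás 18. Grace eliminated.
Round 5: Omar 17, Tomás 29. Tomás has a majority (≥24).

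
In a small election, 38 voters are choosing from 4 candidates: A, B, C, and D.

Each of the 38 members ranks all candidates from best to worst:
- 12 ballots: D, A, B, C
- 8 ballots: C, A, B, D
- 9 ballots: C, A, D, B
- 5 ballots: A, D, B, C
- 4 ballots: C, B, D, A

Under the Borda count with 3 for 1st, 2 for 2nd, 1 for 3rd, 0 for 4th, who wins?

A: 12×2 + 8×2 + 9×2 + 5×3 + 4×0 = 73
B: 12×1 + 8×1 + 9×0 + 5×1 + 4×2 = 33
C: 12×0 + 8×3 + 9×3 + 5×0 + 4×3 = 63
D: 12×3 + 8×0 + 9×1 + 5×2 + 4×1 = 59

A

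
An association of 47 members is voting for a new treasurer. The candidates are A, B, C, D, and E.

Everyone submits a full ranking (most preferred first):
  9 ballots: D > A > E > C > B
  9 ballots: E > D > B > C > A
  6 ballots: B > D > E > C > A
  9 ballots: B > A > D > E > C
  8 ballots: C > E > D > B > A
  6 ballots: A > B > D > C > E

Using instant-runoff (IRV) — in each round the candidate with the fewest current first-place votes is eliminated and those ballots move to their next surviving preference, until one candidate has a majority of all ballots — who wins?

Round 1: A 6, B 15, C 8, D 9, E 9. A eliminated.
Round 2: B 21, C 8, D 9, E 9. C eliminated.
Round 3: B 21, D 9, E 17. D eliminated.
Round 4: B 21, E 26. E has a majority (≥24).

E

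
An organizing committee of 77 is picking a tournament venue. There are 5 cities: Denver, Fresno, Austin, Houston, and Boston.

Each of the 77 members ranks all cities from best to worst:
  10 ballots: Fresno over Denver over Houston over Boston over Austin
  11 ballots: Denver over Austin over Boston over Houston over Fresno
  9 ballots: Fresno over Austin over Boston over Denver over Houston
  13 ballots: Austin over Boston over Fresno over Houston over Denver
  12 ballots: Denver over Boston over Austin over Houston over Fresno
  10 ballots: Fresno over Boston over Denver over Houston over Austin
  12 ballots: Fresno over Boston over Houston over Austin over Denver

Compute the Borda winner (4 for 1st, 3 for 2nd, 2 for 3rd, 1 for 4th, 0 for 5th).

Boston

Denver: 10×3 + 11×4 + 9×1 + 13×0 + 12×4 + 10×2 + 12×0 = 151
Fresno: 10×4 + 11×0 + 9×4 + 13×2 + 12×0 + 10×4 + 12×4 = 190
Austin: 10×0 + 11×3 + 9×3 + 13×4 + 12×2 + 10×0 + 12×1 = 148
Houston: 10×2 + 11×1 + 9×0 + 13×1 + 12×1 + 10×1 + 12×2 = 90
Boston: 10×1 + 11×2 + 9×2 + 13×3 + 12×3 + 10×3 + 12×3 = 191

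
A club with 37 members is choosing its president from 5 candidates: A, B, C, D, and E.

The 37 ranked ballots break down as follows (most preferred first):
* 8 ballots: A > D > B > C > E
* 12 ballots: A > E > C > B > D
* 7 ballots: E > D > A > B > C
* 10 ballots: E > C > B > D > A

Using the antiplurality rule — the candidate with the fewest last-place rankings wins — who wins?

Last-place votes: A 10, B 0, C 7, D 12, E 8.

B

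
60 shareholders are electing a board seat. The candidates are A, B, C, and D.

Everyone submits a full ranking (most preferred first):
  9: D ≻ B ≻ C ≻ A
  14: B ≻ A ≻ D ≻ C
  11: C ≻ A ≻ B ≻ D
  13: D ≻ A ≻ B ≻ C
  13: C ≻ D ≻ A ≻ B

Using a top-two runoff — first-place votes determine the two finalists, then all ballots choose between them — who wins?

D

Round 1 first-place votes: A 0, B 14, C 24, D 22. C and D advance.
Runoff: C is ranked above D on 24 ballots, D above C on 36.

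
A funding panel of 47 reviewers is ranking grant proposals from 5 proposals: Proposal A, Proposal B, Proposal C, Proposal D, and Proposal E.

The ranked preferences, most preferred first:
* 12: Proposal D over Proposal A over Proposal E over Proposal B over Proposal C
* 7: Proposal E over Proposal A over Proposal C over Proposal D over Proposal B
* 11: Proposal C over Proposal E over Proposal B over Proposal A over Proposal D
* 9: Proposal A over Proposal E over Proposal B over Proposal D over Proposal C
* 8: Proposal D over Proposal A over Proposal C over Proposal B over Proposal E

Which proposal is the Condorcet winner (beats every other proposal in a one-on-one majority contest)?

Proposal A

Proposal A vs Proposal B: 36–11
Proposal A vs Proposal C: 36–11
Proposal A vs Proposal D: 27–20
Proposal A vs Proposal E: 29–18
Proposal A beats every other proposal.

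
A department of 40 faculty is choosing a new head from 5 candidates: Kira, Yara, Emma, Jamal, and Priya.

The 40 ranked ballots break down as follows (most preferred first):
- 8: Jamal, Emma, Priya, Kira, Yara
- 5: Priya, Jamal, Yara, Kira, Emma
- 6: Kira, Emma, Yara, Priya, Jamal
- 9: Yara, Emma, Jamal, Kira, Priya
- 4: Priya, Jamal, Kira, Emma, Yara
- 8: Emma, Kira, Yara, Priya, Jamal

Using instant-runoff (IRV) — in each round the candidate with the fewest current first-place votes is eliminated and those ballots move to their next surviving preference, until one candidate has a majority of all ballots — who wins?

Emma

Round 1: Kira 6, Yara 9, Emma 8, Jamal 8, Priya 9. Kira eliminated.
Round 2: Yara 9, Emma 14, Jamal 8, Priya 9. Jamal eliminated.
Round 3: Yara 9, Emma 22, Priya 9. Emma has a majority (≥21).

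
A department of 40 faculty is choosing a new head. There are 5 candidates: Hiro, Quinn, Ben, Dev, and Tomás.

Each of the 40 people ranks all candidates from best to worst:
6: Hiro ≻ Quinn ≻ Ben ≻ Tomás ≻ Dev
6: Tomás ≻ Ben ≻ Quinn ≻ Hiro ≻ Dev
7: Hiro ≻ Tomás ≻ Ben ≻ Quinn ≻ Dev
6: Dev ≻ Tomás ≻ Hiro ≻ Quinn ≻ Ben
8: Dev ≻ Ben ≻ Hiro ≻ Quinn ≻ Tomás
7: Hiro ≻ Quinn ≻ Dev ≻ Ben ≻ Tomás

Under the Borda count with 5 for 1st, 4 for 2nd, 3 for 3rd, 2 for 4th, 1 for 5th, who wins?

Hiro

Hiro: 6×5 + 6×2 + 7×5 + 6×3 + 8×3 + 7×5 = 154
Quinn: 6×4 + 6×3 + 7×2 + 6×2 + 8×2 + 7×4 = 112
Ben: 6×3 + 6×4 + 7×3 + 6×1 + 8×4 + 7×2 = 115
Dev: 6×1 + 6×1 + 7×1 + 6×5 + 8×5 + 7×3 = 110
Tomás: 6×2 + 6×5 + 7×4 + 6×4 + 8×1 + 7×1 = 109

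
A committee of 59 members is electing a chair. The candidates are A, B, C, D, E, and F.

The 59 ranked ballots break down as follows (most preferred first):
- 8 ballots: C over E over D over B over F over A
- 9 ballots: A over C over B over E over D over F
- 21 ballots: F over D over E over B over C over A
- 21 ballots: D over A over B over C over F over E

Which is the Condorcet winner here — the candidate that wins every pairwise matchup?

D

D vs A: 50–9
D vs B: 50–9
D vs C: 42–17
D vs E: 42–17
D vs F: 38–21
D beats every other candidate.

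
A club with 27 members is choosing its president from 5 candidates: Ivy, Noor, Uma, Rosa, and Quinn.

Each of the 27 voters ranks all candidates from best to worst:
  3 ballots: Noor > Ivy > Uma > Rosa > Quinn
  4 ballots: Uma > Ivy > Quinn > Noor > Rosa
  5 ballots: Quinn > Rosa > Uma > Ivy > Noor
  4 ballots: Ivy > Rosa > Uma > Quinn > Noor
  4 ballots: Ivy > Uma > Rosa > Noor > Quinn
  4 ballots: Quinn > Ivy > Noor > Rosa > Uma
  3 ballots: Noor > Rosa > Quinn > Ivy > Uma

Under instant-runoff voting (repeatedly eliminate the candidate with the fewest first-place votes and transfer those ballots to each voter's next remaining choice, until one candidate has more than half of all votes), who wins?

Round 1: Ivy 8, Noor 6, Uma 4, Rosa 0, Quinn 9. Rosa eliminated.
Round 2: Ivy 8, Noor 6, Uma 4, Quinn 9. Uma eliminated.
Round 3: Ivy 12, Noor 6, Quinn 9. Noor eliminated.
Round 4: Ivy 15, Quinn 12. Ivy has a majority (≥14).

Ivy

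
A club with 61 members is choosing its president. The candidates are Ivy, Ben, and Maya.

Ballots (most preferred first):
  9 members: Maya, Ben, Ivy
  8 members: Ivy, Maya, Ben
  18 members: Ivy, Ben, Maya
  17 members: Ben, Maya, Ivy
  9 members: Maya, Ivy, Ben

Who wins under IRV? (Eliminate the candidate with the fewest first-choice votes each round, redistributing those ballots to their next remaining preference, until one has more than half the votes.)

Round 1: Ivy 26, Ben 17, Maya 18. Ben eliminated.
Round 2: Ivy 26, Maya 35. Maya has a majority (≥31).

Maya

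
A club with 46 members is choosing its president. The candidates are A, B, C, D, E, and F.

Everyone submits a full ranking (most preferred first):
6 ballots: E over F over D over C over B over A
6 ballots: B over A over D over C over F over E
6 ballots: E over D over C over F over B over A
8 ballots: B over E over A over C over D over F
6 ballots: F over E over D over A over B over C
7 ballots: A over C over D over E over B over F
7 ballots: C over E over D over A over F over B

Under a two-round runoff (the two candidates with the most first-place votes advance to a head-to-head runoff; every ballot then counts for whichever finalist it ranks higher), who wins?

Round 1 first-place votes: A 7, B 14, C 7, D 0, E 12, F 6. B and E advance.
Runoff: B is ranked above E on 14 ballots, E above B on 32.

E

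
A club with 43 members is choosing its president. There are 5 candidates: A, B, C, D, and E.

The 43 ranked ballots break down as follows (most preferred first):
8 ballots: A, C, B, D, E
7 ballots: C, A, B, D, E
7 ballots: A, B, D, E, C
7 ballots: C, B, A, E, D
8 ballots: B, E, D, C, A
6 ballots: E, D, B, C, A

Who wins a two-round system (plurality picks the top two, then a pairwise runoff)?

Round 1 first-place votes: A 15, B 8, C 14, D 0, E 6. A and C advance.
Runoff: A is ranked above C on 15 ballots, C above A on 28.

C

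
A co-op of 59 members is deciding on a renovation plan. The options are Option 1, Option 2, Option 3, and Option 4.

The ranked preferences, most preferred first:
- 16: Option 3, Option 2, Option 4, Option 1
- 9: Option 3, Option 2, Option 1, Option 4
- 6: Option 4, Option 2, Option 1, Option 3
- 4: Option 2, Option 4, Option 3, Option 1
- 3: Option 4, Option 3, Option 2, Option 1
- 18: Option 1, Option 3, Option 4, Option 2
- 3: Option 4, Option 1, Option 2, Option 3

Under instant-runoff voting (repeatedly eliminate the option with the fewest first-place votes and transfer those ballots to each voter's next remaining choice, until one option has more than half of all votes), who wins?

Round 1: Option 1 18, Option 2 4, Option 3 25, Option 4 12. Option 2 eliminated.
Round 2: Option 1 18, Option 3 25, Option 4 16. Option 4 eliminated.
Round 3: Option 1 27, Option 3 32. Option 3 has a majority (≥30).

Option 3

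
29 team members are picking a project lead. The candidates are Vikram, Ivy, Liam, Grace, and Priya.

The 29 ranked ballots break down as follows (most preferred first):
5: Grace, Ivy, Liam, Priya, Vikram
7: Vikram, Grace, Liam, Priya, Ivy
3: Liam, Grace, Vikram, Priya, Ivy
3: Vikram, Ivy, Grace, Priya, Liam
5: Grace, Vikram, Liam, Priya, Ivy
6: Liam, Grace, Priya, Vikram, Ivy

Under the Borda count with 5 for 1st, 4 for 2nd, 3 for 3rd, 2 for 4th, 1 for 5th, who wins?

Vikram: 5×1 + 7×5 + 3×3 + 3×5 + 5×4 + 6×2 = 96
Ivy: 5×4 + 7×1 + 3×1 + 3×4 + 5×1 + 6×1 = 53
Liam: 5×3 + 7×3 + 3×5 + 3×1 + 5×3 + 6×5 = 99
Grace: 5×5 + 7×4 + 3×4 + 3×3 + 5×5 + 6×4 = 123
Priya: 5×2 + 7×2 + 3×2 + 3×2 + 5×2 + 6×3 = 64

Grace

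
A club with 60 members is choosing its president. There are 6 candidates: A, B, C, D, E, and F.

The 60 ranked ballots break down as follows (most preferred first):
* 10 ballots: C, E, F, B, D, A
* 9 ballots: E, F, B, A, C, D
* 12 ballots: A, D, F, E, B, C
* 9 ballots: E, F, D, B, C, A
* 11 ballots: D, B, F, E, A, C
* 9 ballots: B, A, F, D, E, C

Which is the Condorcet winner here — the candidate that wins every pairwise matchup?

F vs A: 39–21
F vs B: 40–20
F vs C: 50–10
F vs D: 37–23
F vs E: 32–28
F beats every other candidate.

F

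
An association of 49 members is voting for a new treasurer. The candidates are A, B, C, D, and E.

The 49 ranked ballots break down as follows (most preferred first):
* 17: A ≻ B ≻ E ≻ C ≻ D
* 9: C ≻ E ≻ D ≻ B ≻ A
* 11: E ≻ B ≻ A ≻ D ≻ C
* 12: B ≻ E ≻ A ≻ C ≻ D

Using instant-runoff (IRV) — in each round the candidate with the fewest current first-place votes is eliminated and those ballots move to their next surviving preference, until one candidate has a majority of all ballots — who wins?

E

Round 1: A 17, B 12, C 9, D 0, E 11. D eliminated.
Round 2: A 17, B 12, C 9, E 11. C eliminated.
Round 3: A 17, B 12, E 20. B eliminated.
Round 4: A 17, E 32. E has a majority (≥25).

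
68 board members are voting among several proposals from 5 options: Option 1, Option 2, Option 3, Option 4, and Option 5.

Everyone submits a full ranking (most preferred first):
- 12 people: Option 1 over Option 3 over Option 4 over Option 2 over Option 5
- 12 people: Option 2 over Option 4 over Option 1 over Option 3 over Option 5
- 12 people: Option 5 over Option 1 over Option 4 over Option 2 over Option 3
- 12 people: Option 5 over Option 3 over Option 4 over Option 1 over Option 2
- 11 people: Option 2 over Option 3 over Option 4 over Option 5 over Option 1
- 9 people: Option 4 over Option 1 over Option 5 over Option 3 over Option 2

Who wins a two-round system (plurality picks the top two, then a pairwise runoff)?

Option 2

Round 1 first-place votes: Option 1 12, Option 2 23, Option 3 0, Option 4 9, Option 5 24. Option 5 and Option 2 advance.
Runoff: Option 5 is ranked above Option 2 on 33 ballots, Option 2 above Option 5 on 35.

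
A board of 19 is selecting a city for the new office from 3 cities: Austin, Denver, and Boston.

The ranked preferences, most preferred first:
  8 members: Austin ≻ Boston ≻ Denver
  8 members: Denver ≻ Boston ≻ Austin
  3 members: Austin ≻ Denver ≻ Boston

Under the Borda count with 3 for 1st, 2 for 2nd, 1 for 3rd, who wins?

Austin

Austin: 8×3 + 8×1 + 3×3 = 41
Denver: 8×1 + 8×3 + 3×2 = 38
Boston: 8×2 + 8×2 + 3×1 = 35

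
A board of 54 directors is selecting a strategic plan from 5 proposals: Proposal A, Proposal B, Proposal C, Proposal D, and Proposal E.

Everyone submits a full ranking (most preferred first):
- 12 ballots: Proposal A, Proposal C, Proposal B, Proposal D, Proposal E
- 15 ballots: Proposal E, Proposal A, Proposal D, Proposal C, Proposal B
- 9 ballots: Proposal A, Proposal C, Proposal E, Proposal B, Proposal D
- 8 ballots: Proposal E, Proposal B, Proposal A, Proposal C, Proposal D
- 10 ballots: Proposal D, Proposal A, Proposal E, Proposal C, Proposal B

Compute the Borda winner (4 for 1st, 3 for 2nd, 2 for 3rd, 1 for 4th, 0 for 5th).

Proposal A: 12×4 + 15×3 + 9×4 + 8×2 + 10×3 = 175
Proposal B: 12×2 + 15×0 + 9×1 + 8×3 + 10×0 = 57
Proposal C: 12×3 + 15×1 + 9×3 + 8×1 + 10×1 = 96
Proposal D: 12×1 + 15×2 + 9×0 + 8×0 + 10×4 = 82
Proposal E: 12×0 + 15×4 + 9×2 + 8×4 + 10×2 = 130

Proposal A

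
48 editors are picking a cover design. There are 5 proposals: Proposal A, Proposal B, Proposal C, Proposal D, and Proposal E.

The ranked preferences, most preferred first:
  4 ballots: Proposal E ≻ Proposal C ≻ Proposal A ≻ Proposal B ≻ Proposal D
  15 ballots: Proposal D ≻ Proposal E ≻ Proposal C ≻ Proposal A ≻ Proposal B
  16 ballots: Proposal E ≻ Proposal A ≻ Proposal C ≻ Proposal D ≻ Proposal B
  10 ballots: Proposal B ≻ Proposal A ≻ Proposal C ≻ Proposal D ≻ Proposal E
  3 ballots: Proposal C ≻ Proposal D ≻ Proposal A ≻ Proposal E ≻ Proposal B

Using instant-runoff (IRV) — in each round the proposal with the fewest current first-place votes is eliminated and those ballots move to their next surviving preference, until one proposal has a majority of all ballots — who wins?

Round 1: Proposal A 0, Proposal B 10, Proposal C 3, Proposal D 15, Proposal E 20. Proposal A eliminated.
Round 2: Proposal B 10, Proposal C 3, Proposal D 15, Proposal E 20. Proposal C eliminated.
Round 3: Proposal B 10, Proposal D 18, Proposal E 20. Proposal B eliminated.
Round 4: Proposal D 28, Proposal E 20. Proposal D has a majority (≥25).

Proposal D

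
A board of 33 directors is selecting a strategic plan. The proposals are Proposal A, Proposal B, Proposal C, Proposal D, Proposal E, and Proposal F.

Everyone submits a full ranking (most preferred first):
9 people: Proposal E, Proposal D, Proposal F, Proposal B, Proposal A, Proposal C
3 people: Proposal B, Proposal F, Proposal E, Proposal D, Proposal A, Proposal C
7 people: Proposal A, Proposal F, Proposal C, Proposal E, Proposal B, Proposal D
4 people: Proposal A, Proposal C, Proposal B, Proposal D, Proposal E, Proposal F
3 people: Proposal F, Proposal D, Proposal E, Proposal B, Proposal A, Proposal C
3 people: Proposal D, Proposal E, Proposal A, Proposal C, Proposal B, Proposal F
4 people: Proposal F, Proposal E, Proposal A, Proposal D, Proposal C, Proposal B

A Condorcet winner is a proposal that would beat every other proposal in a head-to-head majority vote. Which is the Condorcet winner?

Proposal F

Proposal F vs Proposal A: 19–14
Proposal F vs Proposal B: 23–10
Proposal F vs Proposal C: 26–7
Proposal F vs Proposal D: 17–16
Proposal F vs Proposal E: 17–16
Proposal F beats every other proposal.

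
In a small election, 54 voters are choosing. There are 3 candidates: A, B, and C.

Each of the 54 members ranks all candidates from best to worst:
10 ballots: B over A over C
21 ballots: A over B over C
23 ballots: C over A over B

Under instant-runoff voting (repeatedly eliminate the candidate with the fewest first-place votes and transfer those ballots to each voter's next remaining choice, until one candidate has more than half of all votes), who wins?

A

Round 1: A 21, B 10, C 23. B eliminated.
Round 2: A 31, C 23. A has a majority (≥28).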